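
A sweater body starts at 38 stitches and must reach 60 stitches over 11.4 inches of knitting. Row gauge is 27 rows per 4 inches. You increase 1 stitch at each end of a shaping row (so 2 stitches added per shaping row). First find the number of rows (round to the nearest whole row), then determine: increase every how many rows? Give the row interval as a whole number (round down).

Rows = 11.4 × 6.75 = 77.0 → 77 rows.
Stitches to add: 22 → 11 shaping rows (at 2 st each).
77 / 11 = 7.00 → every 7 rows.

Increase every 7th row.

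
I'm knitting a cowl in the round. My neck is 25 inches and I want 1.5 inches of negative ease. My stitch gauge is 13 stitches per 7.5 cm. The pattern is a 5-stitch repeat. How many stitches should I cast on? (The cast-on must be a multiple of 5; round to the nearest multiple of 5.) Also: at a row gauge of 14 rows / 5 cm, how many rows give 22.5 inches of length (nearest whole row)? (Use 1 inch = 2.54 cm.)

Cast on 105 stitches; work 160 rows.

Finished = 25 − 1.5 = 23.5 inches.
23.5 inches × 2.54 = 59.69 cm.
13/7.5 = 1.733 sts per cm; 59.69 × 1.733 = 103.46 sts.
Nearest multiple of 5 → 105.
22.5 inches = 57.15 cm; × 2.8 = 160.02 → 160 rows.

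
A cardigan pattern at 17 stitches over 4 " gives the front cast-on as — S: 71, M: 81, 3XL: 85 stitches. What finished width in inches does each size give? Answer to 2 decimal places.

S 16.71 inches; M 19.06 inches; 3XL 20.00 inches.

17/4 = 4.25 sts per in.
S: 71 / 4.25 = 16.706 → 16.71 in.
M: 81 / 4.25 = 19.059 → 19.06 in.
3XL: 85 / 4.25 = 20.000 → 20.00 in.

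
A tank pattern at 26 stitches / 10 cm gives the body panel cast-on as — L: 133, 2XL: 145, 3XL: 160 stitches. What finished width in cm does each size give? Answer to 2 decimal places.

26/10 = 2.6 sts per cm.
L: 133 / 2.6 = 51.154 → 51.15 cm.
2XL: 145 / 2.6 = 55.769 → 55.77 cm.
3XL: 160 / 2.6 = 61.538 → 61.54 cm.

L 51.15 cm; 2XL 55.77 cm; 3XL 61.54 cm.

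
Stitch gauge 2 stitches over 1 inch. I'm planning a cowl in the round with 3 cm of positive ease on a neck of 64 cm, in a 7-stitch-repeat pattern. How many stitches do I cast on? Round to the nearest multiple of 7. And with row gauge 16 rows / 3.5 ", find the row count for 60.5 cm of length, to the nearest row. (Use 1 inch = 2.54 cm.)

Cast on 56 stitches; work 109 rows.

Finished = 64 + 3 = 67 cm.
67 cm × 1/2.54 = 26.38 inches.
2/1 = 2 sts per in; 26.38 × 2 = 52.76 sts.
Nearest multiple of 7 → 56.
60.5 cm = 23.82 inches; × 4.571 = 108.89 → 109 rows.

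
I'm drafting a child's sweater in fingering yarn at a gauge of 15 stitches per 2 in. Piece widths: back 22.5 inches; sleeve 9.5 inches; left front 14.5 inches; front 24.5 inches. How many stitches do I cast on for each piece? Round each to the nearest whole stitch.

back 169; sleeve 71; left front 109; front 184.

Rate = 15/2 = 7.5 sts per in.
back: 22.5 × 7.5 = 168.75 → 169.
sleeve: 9.5 × 7.5 = 71.25 → 71.
left front: 14.5 × 7.5 = 108.75 → 109.
front: 24.5 × 7.5 = 183.75 → 184.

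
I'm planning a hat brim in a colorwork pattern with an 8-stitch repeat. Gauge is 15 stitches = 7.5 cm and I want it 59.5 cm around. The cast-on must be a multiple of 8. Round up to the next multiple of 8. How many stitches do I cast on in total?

120 stitches.

15 / 7.5 = 2 sts per cm.
59.5 × 2 = 119.00 sts.
Next multiple of 8: 120.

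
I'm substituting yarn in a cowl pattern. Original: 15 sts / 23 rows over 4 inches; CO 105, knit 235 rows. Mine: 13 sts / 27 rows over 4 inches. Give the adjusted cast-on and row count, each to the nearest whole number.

Stitches: 105 × 13/15 = 91.00 → 91.
Rows: 235 × 27/23 = 275.87 → 276.

Cast on 91 stitches; work 276 rows.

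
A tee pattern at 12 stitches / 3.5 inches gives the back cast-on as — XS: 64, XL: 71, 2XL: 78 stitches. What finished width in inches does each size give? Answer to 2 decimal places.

12/3.5 = 3.429 sts per in.
XS: 64 / 3.429 = 18.667 → 18.67 in.
XL: 71 / 3.429 = 20.708 → 20.71 in.
2XL: 78 / 3.429 = 22.750 → 22.75 in.

XS 18.67 inches; XL 20.71 inches; 2XL 22.75 inches.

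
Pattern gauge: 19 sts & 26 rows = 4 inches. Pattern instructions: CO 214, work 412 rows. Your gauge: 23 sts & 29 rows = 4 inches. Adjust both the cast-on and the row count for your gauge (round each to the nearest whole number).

Stitches: 214 × 23/19 = 259.05 → 259.
Rows: 412 × 29/26 = 459.54 → 460.

Cast on 259 stitches; work 460 rows.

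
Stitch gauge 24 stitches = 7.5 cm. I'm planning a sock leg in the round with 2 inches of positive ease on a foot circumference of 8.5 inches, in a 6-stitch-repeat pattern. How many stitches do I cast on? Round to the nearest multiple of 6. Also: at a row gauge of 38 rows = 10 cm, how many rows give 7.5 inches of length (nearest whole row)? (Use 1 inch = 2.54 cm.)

Finished = 8.5 + 2 = 10.5 inches.
10.5 inches × 2.54 = 26.67 cm.
24/7.5 = 3.2 sts per cm; 26.67 × 3.2 = 85.34 sts.
Nearest multiple of 6 → 84.
7.5 inches = 19.05 cm; × 3.8 = 72.39 → 72 rows.

Cast on 84 stitches; work 72 rows.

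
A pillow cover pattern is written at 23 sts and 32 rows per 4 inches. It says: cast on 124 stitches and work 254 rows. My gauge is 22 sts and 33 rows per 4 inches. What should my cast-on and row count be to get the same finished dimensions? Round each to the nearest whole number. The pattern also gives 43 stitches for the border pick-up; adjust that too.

Cast on 119 stitches; work 262 rows; border pick-up 41 stitches.

Stitches: 124 × 22/23 = 118.61 → 119.
Rows: 254 × 33/32 = 261.94 → 262.
border pick-up: 43 × 22/23 = 41.13 → 41.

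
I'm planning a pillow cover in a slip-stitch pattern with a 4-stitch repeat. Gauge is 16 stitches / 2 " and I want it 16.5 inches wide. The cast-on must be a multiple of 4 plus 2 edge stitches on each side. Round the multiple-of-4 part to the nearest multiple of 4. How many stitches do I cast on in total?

Cast on 132 stitches.

16 / 2 = 8 sts per inch.
16.5 × 8 = 132.00 sts.
Less 4 edge sts → 128.00 for the repeat.
Nearest multiple of 4: 128.
Add back 4 edge sts → 132.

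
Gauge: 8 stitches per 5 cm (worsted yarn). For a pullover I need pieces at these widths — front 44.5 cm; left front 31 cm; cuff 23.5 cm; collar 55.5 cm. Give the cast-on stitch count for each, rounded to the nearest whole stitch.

front 71; left front 50; cuff 38; collar 89.

Rate = 8/5 = 1.6 sts per cm.
front: 44.5 × 1.6 = 71.20 → 71.
left front: 31 × 1.6 = 49.60 → 50.
cuff: 23.5 × 1.6 = 37.60 → 38.
collar: 55.5 × 1.6 = 88.80 → 89.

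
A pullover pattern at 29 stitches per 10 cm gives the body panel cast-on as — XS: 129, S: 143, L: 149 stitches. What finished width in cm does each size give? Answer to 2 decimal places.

29/10 = 2.9 sts per cm.
XS: 129 / 2.9 = 44.483 → 44.48 cm.
S: 143 / 2.9 = 49.310 → 49.31 cm.
L: 149 / 2.9 = 51.379 → 51.38 cm.

XS 44.48 cm; S 49.31 cm; L 51.38 cm.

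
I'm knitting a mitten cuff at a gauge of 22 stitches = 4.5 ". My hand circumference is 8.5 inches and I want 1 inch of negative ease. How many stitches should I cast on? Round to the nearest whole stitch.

Finished = 8.5 − 1 = 7.5 in.
22 / 4.5 = 4.889 sts per inch.
7.50 × 4.889 = 36.67 sts.
→ 37 sts.

Cast on 37 stitches.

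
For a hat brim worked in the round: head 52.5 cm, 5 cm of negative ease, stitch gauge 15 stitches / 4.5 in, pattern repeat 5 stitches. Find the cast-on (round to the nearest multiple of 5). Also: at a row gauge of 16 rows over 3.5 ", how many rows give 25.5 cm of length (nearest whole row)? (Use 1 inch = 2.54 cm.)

Cast on 60 stitches; work 46 rows.

Finished = 52.5 − 5 = 47.5 cm.
47.5 cm × 1/2.54 = 18.70 inches.
15/4.5 = 3.333 sts per in; 18.70 × 3.333 = 62.34 sts.
Nearest multiple of 5 → 60.
25.5 cm = 10.04 inches; × 4.571 = 45.89 → 46 rows.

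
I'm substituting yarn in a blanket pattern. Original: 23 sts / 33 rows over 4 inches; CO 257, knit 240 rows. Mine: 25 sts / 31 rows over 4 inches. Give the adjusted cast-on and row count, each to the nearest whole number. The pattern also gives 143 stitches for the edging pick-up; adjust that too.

Stitches: 257 × 25/23 = 279.35 → 279.
Rows: 240 × 31/33 = 225.45 → 225.
edging pick-up: 143 × 25/23 = 155.43 → 155.

Cast on 279 stitches; work 225 rows; edging pick-up 155 stitches.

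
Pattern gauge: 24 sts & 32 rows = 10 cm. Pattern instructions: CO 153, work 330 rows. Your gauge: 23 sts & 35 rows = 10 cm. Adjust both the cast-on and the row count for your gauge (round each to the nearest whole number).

Cast on 147 stitches; work 361 rows.

Stitches: 153 × 23/24 = 146.62 → 147.
Rows: 330 × 35/32 = 360.94 → 361.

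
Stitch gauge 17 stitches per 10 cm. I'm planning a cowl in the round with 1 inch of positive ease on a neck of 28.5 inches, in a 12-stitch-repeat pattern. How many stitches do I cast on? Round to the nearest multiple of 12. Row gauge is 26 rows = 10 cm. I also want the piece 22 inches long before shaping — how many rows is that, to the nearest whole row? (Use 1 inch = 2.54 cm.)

Cast on 132 stitches; work 145 rows.

Finished = 28.5 + 1 = 29.5 inches.
29.5 inches × 2.54 = 74.93 cm.
17/10 = 1.7 sts per cm; 74.93 × 1.7 = 127.38 sts.
Nearest multiple of 12 → 132.
22 inches = 55.88 cm; × 2.6 = 145.29 → 145 rows.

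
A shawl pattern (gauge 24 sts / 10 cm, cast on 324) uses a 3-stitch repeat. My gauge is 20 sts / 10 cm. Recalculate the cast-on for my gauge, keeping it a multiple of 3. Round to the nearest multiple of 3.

324 × 20 / 24 = 270.00.
Nearest multiple of 3: 270.

270 stitches.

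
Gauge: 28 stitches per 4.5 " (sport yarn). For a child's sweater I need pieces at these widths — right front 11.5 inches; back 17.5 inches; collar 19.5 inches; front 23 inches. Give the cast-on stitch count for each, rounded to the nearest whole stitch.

Rate = 28/4.5 = 6.222 sts per in.
right front: 11.5 × 6.222 = 71.56 → 72.
back: 17.5 × 6.222 = 108.89 → 109.
collar: 19.5 × 6.222 = 121.33 → 121.
front: 23 × 6.222 = 143.11 → 143.

right front 72; back 109; collar 121; front 143.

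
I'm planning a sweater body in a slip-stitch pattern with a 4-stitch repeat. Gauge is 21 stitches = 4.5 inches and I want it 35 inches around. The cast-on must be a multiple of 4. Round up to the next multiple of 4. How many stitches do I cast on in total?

Cast on 164 stitches.

21 / 4.5 = 4.667 sts per inch.
35 × 4.667 = 163.33 sts.
Next multiple of 4: 164.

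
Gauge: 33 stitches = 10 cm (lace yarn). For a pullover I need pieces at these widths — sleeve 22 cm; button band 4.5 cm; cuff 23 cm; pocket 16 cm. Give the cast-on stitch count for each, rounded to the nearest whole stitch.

sleeve 73; button band 15; cuff 76; pocket 53.

Rate = 33/10 = 3.3 sts per cm.
sleeve: 22 × 3.3 = 72.60 → 73.
button band: 4.5 × 3.3 = 14.85 → 15.
cuff: 23 × 3.3 = 75.90 → 76.
pocket: 16 × 3.3 = 52.80 → 53.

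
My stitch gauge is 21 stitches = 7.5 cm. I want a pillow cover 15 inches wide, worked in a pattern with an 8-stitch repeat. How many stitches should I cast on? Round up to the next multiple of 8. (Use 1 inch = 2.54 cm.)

15 in = 15 × 2.54 = 38.10 cm.
21 / 7.5 = 2.8 sts/cm.
38.10 × 2.8 = 106.68 sts.
→ 112.

112 stitches.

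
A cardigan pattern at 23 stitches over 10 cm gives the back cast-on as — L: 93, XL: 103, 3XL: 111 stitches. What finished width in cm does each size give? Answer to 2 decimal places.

L 40.43 cm; XL 44.78 cm; 3XL 48.26 cm.

23/10 = 2.3 sts per cm.
L: 93 / 2.3 = 40.435 → 40.43 cm.
XL: 103 / 2.3 = 44.783 → 44.78 cm.
3XL: 111 / 2.3 = 48.261 → 48.26 cm.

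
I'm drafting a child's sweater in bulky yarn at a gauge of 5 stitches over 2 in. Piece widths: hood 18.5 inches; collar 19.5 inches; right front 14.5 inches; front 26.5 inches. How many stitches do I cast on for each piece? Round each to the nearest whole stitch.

hood 46; collar 49; right front 36; front 66.

Rate = 5/2 = 2.5 sts per in.
hood: 18.5 × 2.5 = 46.25 → 46.
collar: 19.5 × 2.5 = 48.75 → 49.
right front: 14.5 × 2.5 = 36.25 → 36.
front: 26.5 × 2.5 = 66.25 → 66.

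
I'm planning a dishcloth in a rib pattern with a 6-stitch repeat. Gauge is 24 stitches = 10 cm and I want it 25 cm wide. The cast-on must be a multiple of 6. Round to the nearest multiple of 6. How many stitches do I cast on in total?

60 stitches.

24 / 10 = 2.4 sts per cm.
25 × 2.4 = 60.00 sts.
Nearest multiple of 6: 60.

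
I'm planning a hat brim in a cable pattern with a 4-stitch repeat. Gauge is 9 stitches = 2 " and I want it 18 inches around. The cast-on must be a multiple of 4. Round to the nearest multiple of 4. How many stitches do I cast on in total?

Cast on 80 stitches.

9 / 2 = 4.5 sts per inch.
18 × 4.5 = 81.00 sts.
Nearest multiple of 4: 80.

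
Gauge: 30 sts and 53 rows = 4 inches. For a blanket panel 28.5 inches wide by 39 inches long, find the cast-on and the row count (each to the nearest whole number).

Cast on 214 stitches and work 517 rows.

Stitch gauge = 30/4 = 7.5 sts/in; 28.5 × 7.5 = 213.75 → 214 sts.
Row gauge = 53/4 = 13.25 rows/in; 39 × 13.25 = 516.75 → 517 rows.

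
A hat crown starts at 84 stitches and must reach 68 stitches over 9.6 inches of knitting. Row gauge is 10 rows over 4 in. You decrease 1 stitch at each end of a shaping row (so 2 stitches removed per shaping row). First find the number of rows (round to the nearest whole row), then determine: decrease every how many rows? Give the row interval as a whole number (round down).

Rows = 9.6 × 2.5 = 24.0 → 24 rows.
Stitches to remove: 16 → 8 shaping rows (at 2 st each).
24 / 8 = 3.00 → every 3 rows.

Decrease every 3rd row.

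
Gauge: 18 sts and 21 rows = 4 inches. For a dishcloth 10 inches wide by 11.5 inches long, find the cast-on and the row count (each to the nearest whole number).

Stitch gauge = 18/4 = 4.5 sts/in; 10 × 4.5 = 45.00 → 45 sts.
Row gauge = 21/4 = 5.25 rows/in; 11.5 × 5.25 = 60.38 → 60 rows.

Cast on 45 stitches and work 60 rows.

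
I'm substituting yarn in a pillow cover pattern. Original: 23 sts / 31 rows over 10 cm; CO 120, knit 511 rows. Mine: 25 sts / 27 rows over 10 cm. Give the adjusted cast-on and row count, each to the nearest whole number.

Cast on 130 stitches; work 445 rows.

Stitches: 120 × 25/23 = 130.43 → 130.
Rows: 511 × 27/31 = 445.06 → 445.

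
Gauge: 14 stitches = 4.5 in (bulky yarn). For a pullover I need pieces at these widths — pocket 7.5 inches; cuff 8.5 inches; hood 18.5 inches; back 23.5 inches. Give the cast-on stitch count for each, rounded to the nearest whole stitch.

Rate = 14/4.5 = 3.111 sts per in.
pocket: 7.5 × 3.111 = 23.33 → 23.
cuff: 8.5 × 3.111 = 26.44 → 26.
hood: 18.5 × 3.111 = 57.56 → 58.
back: 23.5 × 3.111 = 73.11 → 73.

pocket 23; cuff 26; hood 58; back 73.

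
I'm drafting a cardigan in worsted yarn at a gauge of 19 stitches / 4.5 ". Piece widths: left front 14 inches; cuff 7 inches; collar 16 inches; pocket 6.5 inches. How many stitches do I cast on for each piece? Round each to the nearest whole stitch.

left front 59; cuff 30; collar 68; pocket 27.

Rate = 19/4.5 = 4.222 sts per in.
left front: 14 × 4.222 = 59.11 → 59.
cuff: 7 × 4.222 = 29.56 → 30.
collar: 16 × 4.222 = 67.56 → 68.
pocket: 6.5 × 4.222 = 27.44 → 27.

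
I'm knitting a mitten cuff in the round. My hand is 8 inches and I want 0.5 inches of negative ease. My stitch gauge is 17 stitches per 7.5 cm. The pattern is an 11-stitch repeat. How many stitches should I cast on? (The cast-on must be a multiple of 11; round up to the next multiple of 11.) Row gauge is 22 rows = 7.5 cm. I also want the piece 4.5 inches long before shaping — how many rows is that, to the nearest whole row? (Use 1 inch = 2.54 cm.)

Finished = 8 − 0.5 = 7.5 inches.
7.5 inches × 2.54 = 19.05 cm.
17/7.5 = 2.267 sts per cm; 19.05 × 2.267 = 43.18 sts.
Next multiple of 11 → 44.
4.5 inches = 11.43 cm; × 2.933 = 33.53 → 34 rows.

Cast on 44 stitches; work 34 rows.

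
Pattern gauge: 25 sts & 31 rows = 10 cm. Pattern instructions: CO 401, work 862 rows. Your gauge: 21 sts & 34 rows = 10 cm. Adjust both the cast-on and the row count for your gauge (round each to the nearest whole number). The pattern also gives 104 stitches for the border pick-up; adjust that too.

Cast on 337 stitches; work 945 rows; border pick-up 87 stitches.

Stitches: 401 × 21/25 = 336.84 → 337.
Rows: 862 × 34/31 = 945.42 → 945.
border pick-up: 104 × 21/25 = 87.36 → 87.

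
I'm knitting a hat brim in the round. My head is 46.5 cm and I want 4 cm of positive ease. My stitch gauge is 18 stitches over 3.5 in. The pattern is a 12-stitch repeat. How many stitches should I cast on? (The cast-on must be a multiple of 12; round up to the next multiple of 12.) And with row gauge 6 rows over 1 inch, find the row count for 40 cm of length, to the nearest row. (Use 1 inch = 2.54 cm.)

Cast on 108 stitches; work 94 rows.

Finished = 46.5 + 4 = 50.5 cm.
50.5 cm × 1/2.54 = 19.88 inches.
18/3.5 = 5.143 sts per in; 19.88 × 5.143 = 102.25 sts.
Next multiple of 12 → 108.
40 cm = 15.75 inches; × 6 = 94.49 → 94 rows.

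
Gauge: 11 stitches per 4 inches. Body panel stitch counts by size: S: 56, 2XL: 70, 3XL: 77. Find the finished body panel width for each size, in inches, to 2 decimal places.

11/4 = 2.75 sts per in.
S: 56 / 2.75 = 20.364 → 20.36 in.
2XL: 70 / 2.75 = 25.455 → 25.45 in.
3XL: 77 / 2.75 = 28.000 → 28.00 in.

S 20.36 inches; 2XL 25.45 inches; 3XL 28.00 inches.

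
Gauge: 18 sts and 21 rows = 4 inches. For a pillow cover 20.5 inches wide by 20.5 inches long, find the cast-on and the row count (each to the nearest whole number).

Stitch gauge = 18/4 = 4.5 sts/in; 20.5 × 4.5 = 92.25 → 92 sts.
Row gauge = 21/4 = 5.25 rows/in; 20.5 × 5.25 = 107.62 → 108 rows.

Cast on 92 stitches and work 108 rows.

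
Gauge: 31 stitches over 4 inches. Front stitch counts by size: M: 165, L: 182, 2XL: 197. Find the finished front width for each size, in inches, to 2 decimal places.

31/4 = 7.75 sts per in.
M: 165 / 7.75 = 21.290 → 21.29 in.
L: 182 / 7.75 = 23.484 → 23.48 in.
2XL: 197 / 7.75 = 25.419 → 25.42 in.

M 21.29 inches; L 23.48 inches; 2XL 25.42 inches.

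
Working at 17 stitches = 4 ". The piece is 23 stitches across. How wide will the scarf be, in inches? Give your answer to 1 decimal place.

5.4 inches.

17 stitches / 4 inch = 4.25 stitches per inch.
23 / 4.25 = 5.41 inches.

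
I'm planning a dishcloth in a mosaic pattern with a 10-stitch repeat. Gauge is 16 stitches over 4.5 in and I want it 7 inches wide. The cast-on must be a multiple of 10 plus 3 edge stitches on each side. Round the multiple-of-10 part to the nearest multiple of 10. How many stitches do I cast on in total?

26 stitches.

16 / 4.5 = 3.556 sts per inch.
7 × 3.556 = 24.89 sts.
Less 6 edge sts → 18.89 for the repeat.
Nearest multiple of 10: 20.
Add back 6 edge sts → 26.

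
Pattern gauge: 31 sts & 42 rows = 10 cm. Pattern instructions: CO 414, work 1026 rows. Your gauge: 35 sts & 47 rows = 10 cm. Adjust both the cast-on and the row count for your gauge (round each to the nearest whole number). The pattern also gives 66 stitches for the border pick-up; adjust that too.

Stitches: 414 × 35/31 = 467.42 → 467.
Rows: 1026 × 47/42 = 1148.14 → 1148.
border pick-up: 66 × 35/31 = 74.52 → 75.

Cast on 467 stitches; work 1148 rows; border pick-up 75 stitches.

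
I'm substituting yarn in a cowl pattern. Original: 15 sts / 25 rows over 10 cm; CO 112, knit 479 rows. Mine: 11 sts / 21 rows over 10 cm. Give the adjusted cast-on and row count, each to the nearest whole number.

Stitches: 112 × 11/15 = 82.13 → 82.
Rows: 479 × 21/25 = 402.36 → 402.

Cast on 82 stitches; work 402 rows.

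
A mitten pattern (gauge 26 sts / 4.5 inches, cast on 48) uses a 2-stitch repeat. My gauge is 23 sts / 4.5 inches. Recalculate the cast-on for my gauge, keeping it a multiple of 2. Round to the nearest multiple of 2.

Cast on 42 stitches.

48 × 23 / 26 = 42.46.
Nearest multiple of 2: 42.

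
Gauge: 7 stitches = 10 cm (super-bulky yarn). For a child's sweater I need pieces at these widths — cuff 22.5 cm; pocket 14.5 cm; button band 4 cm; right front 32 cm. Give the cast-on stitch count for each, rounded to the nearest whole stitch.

cuff 16; pocket 10; button band 3; right front 22.

Rate = 7/10 = 0.7 sts per cm.
cuff: 22.5 × 0.7 = 15.75 → 16.
pocket: 14.5 × 0.7 = 10.15 → 10.
button band: 4 × 0.7 = 2.80 → 3.
right front: 32 × 0.7 = 22.40 → 22.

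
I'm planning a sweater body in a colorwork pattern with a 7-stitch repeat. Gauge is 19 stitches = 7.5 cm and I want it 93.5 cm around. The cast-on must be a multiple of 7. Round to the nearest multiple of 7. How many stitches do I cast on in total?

CO 238 sts.

19 / 7.5 = 2.533 sts per cm.
93.5 × 2.533 = 236.87 sts.
Nearest multiple of 7: 238.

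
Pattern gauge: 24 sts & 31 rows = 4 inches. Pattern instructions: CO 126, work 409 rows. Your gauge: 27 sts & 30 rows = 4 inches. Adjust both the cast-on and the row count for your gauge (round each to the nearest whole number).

Stitches: 126 × 27/24 = 141.75 → 142.
Rows: 409 × 30/31 = 395.81 → 396.

Cast on 142 stitches; work 396 rows.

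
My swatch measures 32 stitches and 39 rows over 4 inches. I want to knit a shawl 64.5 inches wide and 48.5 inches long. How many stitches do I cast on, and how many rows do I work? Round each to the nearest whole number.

Stitch gauge = 32/4 = 8 sts/in; 64.5 × 8 = 516.00 → 516 sts.
Row gauge = 39/4 = 9.75 rows/in; 48.5 × 9.75 = 472.88 → 473 rows.

Cast on 516 stitches and work 473 rows.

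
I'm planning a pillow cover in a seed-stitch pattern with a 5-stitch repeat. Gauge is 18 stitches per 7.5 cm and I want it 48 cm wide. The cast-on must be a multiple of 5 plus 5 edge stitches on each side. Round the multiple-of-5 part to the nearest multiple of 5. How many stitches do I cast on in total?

CO 115 sts.

18 / 7.5 = 2.4 sts per cm.
48 × 2.4 = 115.20 sts.
Less 10 edge sts → 105.20 for the repeat.
Nearest multiple of 5: 105.
Add back 10 edge sts → 115.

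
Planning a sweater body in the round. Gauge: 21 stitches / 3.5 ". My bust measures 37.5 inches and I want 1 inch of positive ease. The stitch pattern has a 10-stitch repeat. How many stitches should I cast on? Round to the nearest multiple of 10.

Finished = 37.5 + 1 = 38.5 inches.
21 / 3.5 = 6 sts/in.
38.5 × 6 = 231.00 sts.
Nearest multiple of 10: 230.

230 stitches.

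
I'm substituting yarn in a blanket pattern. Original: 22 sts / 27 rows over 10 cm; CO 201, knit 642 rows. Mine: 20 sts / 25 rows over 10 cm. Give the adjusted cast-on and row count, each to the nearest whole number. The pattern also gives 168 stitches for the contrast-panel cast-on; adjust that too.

Stitches: 201 × 20/22 = 182.73 → 183.
Rows: 642 × 25/27 = 594.44 → 594.
contrast-panel cast-on: 168 × 20/22 = 152.73 → 153.

Cast on 183 stitches; work 594 rows; contrast-panel cast-on 153 stitches.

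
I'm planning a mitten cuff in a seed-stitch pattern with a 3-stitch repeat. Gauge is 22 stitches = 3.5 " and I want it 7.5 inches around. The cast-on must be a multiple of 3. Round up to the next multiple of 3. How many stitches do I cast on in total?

CO 48 sts.

22 / 3.5 = 6.286 sts per inch.
7.5 × 6.286 = 47.14 sts.
Next multiple of 3: 48.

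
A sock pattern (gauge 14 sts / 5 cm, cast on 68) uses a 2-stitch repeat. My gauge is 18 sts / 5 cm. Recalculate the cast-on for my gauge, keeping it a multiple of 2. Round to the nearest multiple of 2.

CO 88 sts.

68 × 18 / 14 = 87.43.
Nearest multiple of 2: 88.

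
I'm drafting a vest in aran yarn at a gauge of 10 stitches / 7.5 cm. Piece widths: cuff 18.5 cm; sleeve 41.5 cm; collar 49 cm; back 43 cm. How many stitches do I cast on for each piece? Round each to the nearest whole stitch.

Rate = 10/7.5 = 1.333 sts per cm.
cuff: 18.5 × 1.333 = 24.67 → 25.
sleeve: 41.5 × 1.333 = 55.33 → 55.
collar: 49 × 1.333 = 65.33 → 65.
back: 43 × 1.333 = 57.33 → 57.

cuff 25; sleeve 55; collar 65; back 57.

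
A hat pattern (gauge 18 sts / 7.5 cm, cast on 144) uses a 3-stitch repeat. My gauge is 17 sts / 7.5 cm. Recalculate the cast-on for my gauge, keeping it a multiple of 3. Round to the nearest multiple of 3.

144 × 17 / 18 = 136.00.
Nearest multiple of 3: 135.

Cast on 135 stitches.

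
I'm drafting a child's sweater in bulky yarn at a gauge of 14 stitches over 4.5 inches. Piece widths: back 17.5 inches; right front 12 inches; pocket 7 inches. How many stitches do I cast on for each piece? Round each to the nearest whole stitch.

back 54; right front 37; pocket 22.

Rate = 14/4.5 = 3.111 sts per in.
back: 17.5 × 3.111 = 54.44 → 54.
right front: 12 × 3.111 = 37.33 → 37.
pocket: 7 × 3.111 = 21.78 → 22.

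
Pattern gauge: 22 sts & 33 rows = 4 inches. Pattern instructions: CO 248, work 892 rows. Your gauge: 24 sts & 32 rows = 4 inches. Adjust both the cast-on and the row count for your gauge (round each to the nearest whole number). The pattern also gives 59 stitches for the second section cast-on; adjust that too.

Cast on 271 stitches; work 865 rows; second section cast-on 64 stitches.

Stitches: 248 × 24/22 = 270.55 → 271.
Rows: 892 × 32/33 = 864.97 → 865.
second section cast-on: 59 × 24/22 = 64.36 → 64.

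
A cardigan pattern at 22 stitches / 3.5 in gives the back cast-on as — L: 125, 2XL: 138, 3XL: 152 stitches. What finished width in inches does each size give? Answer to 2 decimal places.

L 19.89 inches; 2XL 21.95 inches; 3XL 24.18 inches.

22/3.5 = 6.286 sts per in.
L: 125 / 6.286 = 19.886 → 19.89 in.
2XL: 138 / 6.286 = 21.955 → 21.95 in.
3XL: 152 / 6.286 = 24.182 → 24.18 in.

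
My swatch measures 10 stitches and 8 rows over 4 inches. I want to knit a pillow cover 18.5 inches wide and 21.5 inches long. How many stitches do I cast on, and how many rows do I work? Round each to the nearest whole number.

Cast on 46 stitches and work 43 rows.

Stitch gauge = 10/4 = 2.5 sts/in; 18.5 × 2.5 = 46.25 → 46 sts.
Row gauge = 8/4 = 2 rows/in; 21.5 × 2 = 43.00 → 43 rows.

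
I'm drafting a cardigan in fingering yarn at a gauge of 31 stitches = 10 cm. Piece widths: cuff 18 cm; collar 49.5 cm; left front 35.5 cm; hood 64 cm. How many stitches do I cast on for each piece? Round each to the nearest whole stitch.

cuff 56; collar 153; left front 110; hood 198.

Rate = 31/10 = 3.1 sts per cm.
cuff: 18 × 3.1 = 55.80 → 56.
collar: 49.5 × 3.1 = 153.45 → 153.
left front: 35.5 × 3.1 = 110.05 → 110.
hood: 64 × 3.1 = 198.40 → 198.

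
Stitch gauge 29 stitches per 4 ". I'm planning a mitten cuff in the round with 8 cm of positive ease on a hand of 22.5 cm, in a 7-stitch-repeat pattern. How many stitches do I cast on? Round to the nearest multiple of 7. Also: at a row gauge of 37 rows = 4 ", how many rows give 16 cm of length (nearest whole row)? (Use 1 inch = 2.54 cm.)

Finished = 22.5 + 8 = 30.5 cm.
30.5 cm × 1/2.54 = 12.01 inches.
29/4 = 7.25 sts per in; 12.01 × 7.25 = 87.06 sts.
Nearest multiple of 7 → 84.
16 cm = 6.30 inches; × 9.25 = 58.27 → 58 rows.

Cast on 84 stitches; work 58 rows.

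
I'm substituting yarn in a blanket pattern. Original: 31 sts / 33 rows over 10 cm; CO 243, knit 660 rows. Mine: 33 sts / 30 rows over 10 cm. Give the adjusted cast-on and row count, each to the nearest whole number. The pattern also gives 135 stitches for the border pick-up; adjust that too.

Stitches: 243 × 33/31 = 258.68 → 259.
Rows: 660 × 30/33 = 600.00 → 600.
border pick-up: 135 × 33/31 = 143.71 → 144.

Cast on 259 stitches; work 600 rows; border pick-up 144 stitches.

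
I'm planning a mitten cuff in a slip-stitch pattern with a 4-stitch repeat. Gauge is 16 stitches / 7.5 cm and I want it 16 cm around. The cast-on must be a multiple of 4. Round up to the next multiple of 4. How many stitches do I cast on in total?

CO 36 sts.

16 / 7.5 = 2.133 sts per cm.
16 × 2.133 = 34.13 sts.
Next multiple of 4: 36.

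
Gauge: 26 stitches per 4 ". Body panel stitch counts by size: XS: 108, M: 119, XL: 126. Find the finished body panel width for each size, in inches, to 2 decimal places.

XS 16.62 inches; M 18.31 inches; XL 19.38 inches.

26/4 = 6.5 sts per in.
XS: 108 / 6.5 = 16.615 → 16.62 in.
M: 119 / 6.5 = 18.308 → 18.31 in.
XL: 126 / 6.5 = 19.385 → 19.38 in.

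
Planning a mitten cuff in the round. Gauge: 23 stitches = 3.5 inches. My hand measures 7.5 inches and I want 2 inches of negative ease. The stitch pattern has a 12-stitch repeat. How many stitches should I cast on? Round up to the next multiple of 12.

Finished = 7.5 − 2 = 5.5 inches.
23 / 3.5 = 6.571 sts/in.
5.5 × 6.571 = 36.14 sts.
Next multiple of 12: 48.

CO 48 sts.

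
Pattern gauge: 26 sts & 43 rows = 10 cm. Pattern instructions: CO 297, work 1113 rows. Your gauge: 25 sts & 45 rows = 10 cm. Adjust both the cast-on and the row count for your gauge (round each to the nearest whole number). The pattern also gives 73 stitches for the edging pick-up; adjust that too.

Cast on 286 stitches; work 1165 rows; edging pick-up 70 stitches.

Stitches: 297 × 25/26 = 285.58 → 286.
Rows: 1113 × 45/43 = 1164.77 → 1165.
edging pick-up: 73 × 25/26 = 70.19 → 70.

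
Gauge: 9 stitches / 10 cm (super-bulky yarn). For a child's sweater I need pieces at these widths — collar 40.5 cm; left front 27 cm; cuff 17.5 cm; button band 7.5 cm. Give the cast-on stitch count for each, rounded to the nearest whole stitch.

collar 36; left front 24; cuff 16; button band 7.

Rate = 9/10 = 0.9 sts per cm.
collar: 40.5 × 0.9 = 36.45 → 36.
left front: 27 × 0.9 = 24.30 → 24.
cuff: 17.5 × 0.9 = 15.75 → 16.
button band: 7.5 × 0.9 = 6.75 → 7.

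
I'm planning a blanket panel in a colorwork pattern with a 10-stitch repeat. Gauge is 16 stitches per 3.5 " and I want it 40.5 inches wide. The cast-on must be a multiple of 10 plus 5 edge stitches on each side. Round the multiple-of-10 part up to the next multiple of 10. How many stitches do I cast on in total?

16 / 3.5 = 4.571 sts per inch.
40.5 × 4.571 = 185.14 sts.
Less 10 edge sts → 175.14 for the repeat.
Next multiple of 10: 180.
Add back 10 edge sts → 190.

Cast on 190 stitches.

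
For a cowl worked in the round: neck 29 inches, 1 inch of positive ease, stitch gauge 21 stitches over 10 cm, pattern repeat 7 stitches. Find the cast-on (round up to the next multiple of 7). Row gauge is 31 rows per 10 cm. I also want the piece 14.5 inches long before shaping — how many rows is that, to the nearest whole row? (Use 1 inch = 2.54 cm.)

Cast on 161 stitches; work 114 rows.

Finished = 29 + 1 = 30 inches.
30 inches × 2.54 = 76.20 cm.
21/10 = 2.1 sts per cm; 76.20 × 2.1 = 160.02 sts.
Next multiple of 7 → 161.
14.5 inches = 36.83 cm; × 3.1 = 114.17 → 114 rows.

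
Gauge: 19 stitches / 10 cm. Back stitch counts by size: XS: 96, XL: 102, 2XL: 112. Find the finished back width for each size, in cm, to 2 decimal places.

19/10 = 1.9 sts per cm.
XS: 96 / 1.9 = 50.526 → 50.53 cm.
XL: 102 / 1.9 = 53.684 → 53.68 cm.
2XL: 112 / 1.9 = 58.947 → 58.95 cm.

XS 50.53 cm; XL 53.68 cm; 2XL 58.95 cm.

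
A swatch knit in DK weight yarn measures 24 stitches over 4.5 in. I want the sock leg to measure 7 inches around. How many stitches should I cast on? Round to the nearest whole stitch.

Cast on 37 stitches.

24 stitches / 4.5 in = 5.333 stitches per inch.
7 × 5.333 = 37.33 stitches.
Round to nearest → 37.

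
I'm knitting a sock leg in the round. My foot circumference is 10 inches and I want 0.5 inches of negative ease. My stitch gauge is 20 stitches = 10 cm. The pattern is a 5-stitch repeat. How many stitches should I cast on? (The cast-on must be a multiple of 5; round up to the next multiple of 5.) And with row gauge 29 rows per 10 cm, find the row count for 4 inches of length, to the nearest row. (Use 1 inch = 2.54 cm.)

Cast on 50 stitches; work 29 rows.

Finished = 10 − 0.5 = 9.5 inches.
9.5 inches × 2.54 = 24.13 cm.
20/10 = 2 sts per cm; 24.13 × 2 = 48.26 sts.
Next multiple of 5 → 50.
4 inches = 10.16 cm; × 2.9 = 29.46 → 29 rows.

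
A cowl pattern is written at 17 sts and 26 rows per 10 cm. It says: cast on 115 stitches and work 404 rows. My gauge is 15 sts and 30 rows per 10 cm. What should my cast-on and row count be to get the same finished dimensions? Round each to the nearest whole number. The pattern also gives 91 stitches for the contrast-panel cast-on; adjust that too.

Cast on 101 stitches; work 466 rows; contrast-panel cast-on 80 stitches.

Stitches: 115 × 15/17 = 101.47 → 101.
Rows: 404 × 30/26 = 466.15 → 466.
contrast-panel cast-on: 91 × 15/17 = 80.29 → 80.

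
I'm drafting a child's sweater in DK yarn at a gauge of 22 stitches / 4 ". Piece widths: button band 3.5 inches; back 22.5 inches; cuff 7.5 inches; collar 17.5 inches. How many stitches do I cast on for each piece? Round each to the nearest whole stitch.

Rate = 22/4 = 5.5 sts per in.
button band: 3.5 × 5.5 = 19.25 → 19.
back: 22.5 × 5.5 = 123.75 → 124.
cuff: 7.5 × 5.5 = 41.25 → 41.
collar: 17.5 × 5.5 = 96.25 → 96.

button band 19; back 124; cuff 41; collar 96.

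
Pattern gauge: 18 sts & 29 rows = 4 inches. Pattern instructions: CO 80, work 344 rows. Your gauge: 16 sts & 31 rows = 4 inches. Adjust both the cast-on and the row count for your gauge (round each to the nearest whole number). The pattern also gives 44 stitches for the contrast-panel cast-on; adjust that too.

Stitches: 80 × 16/18 = 71.11 → 71.
Rows: 344 × 31/29 = 367.72 → 368.
contrast-panel cast-on: 44 × 16/18 = 39.11 → 39.

Cast on 71 stitches; work 368 rows; contrast-panel cast-on 39 stitches.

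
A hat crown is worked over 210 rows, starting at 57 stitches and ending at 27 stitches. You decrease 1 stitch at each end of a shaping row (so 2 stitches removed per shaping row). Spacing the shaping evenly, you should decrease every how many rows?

Decrease every 14th row.

Stitches to remove: |27 − 57| = 30.
Shaping rows needed: 30 / 2 = 15.
210 rows / 15 = every 14 rows.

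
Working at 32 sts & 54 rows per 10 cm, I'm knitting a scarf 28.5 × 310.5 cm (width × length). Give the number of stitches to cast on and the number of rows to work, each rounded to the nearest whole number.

Stitch gauge = 32/10 = 3.2 sts/cm; 28.5 × 3.2 = 91.20 → 91 sts.
Row gauge = 54/10 = 5.4 rows/cm; 310.5 × 5.4 = 1676.70 → 1677 rows.

Cast on 91 stitches and work 1677 rows.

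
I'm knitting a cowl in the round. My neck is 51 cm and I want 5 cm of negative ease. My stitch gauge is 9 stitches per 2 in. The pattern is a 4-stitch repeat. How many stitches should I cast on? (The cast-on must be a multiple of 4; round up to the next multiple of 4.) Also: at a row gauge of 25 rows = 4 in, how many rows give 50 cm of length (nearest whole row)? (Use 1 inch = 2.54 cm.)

Cast on 84 stitches; work 123 rows.

Finished = 51 − 5 = 46 cm.
46 cm × 1/2.54 = 18.11 inches.
9/2 = 4.5 sts per in; 18.11 × 4.5 = 81.50 sts.
Next multiple of 4 → 84.
50 cm = 19.69 inches; × 6.25 = 123.03 → 123 rows.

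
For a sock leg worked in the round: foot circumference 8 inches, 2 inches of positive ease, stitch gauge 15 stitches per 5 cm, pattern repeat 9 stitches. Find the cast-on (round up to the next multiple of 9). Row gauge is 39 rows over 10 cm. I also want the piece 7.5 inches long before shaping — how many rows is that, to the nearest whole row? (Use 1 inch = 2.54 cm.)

Finished = 8 + 2 = 10 inches.
10 inches × 2.54 = 25.40 cm.
15/5 = 3 sts per cm; 25.40 × 3 = 76.20 sts.
Next multiple of 9 → 81.
7.5 inches = 19.05 cm; × 3.9 = 74.30 → 74 rows.

Cast on 81 stitches; work 74 rows.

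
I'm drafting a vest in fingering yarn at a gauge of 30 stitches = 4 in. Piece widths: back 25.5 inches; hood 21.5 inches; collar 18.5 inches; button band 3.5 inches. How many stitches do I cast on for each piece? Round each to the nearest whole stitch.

Rate = 30/4 = 7.5 sts per in.
back: 25.5 × 7.5 = 191.25 → 191.
hood: 21.5 × 7.5 = 161.25 → 161.
collar: 18.5 × 7.5 = 138.75 → 139.
button band: 3.5 × 7.5 = 26.25 → 26.

back 191; hood 161; collar 139; button band 26.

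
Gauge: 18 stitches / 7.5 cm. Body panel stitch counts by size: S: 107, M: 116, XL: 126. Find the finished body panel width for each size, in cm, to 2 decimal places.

S 44.58 cm; M 48.33 cm; XL 52.50 cm.

18/7.5 = 2.4 sts per cm.
S: 107 / 2.4 = 44.583 → 44.58 cm.
M: 116 / 2.4 = 48.333 → 48.33 cm.
XL: 126 / 2.4 = 52.500 → 52.50 cm.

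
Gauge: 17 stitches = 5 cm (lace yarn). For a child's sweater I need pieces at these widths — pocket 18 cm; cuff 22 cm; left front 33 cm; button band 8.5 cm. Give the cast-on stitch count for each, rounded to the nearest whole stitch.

Rate = 17/5 = 3.4 sts per cm.
pocket: 18 × 3.4 = 61.20 → 61.
cuff: 22 × 3.4 = 74.80 → 75.
left front: 33 × 3.4 = 112.20 → 112.
button band: 8.5 × 3.4 = 28.90 → 29.

pocket 61; cuff 75; left front 112; button band 29.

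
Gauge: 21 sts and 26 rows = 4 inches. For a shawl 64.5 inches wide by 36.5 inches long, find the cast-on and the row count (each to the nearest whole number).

Cast on 339 stitches and work 237 rows.

Stitch gauge = 21/4 = 5.25 sts/in; 64.5 × 5.25 = 338.62 → 339 sts.
Row gauge = 26/4 = 6.5 rows/in; 36.5 × 6.5 = 237.25 → 237 rows.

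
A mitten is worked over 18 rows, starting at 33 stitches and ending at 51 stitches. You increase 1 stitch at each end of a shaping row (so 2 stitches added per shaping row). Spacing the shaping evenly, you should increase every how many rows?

Stitches to add: |51 − 33| = 18.
Shaping rows needed: 18 / 2 = 9.
18 rows / 9 = every 2 rows.

Increase every 2nd row.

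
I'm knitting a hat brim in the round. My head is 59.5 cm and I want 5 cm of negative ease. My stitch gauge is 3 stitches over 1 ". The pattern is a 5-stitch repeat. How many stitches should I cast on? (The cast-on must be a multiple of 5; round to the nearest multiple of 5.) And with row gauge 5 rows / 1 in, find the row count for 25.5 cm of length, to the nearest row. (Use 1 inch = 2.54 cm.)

Cast on 65 stitches; work 50 rows.

Finished = 59.5 − 5 = 54.5 cm.
54.5 cm × 1/2.54 = 21.46 inches.
3/1 = 3 sts per in; 21.46 × 3 = 64.37 sts.
Nearest multiple of 5 → 65.
25.5 cm = 10.04 inches; × 5 = 50.20 → 50 rows.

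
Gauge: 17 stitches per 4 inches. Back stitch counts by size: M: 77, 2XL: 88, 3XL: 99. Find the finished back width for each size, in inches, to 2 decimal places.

M 18.12 inches; 2XL 20.71 inches; 3XL 23.29 inches.

17/4 = 4.25 sts per in.
M: 77 / 4.25 = 18.118 → 18.12 in.
2XL: 88 / 4.25 = 20.706 → 20.71 in.
3XL: 99 / 4.25 = 23.294 → 23.29 in.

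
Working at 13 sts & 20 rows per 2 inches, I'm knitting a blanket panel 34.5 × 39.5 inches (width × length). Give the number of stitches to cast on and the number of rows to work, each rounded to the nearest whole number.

Stitch gauge = 13/2 = 6.5 sts/in; 34.5 × 6.5 = 224.25 → 224 sts.
Row gauge = 20/2 = 10 rows/in; 39.5 × 10 = 395.00 → 395 rows.

Cast on 224 stitches and work 395 rows.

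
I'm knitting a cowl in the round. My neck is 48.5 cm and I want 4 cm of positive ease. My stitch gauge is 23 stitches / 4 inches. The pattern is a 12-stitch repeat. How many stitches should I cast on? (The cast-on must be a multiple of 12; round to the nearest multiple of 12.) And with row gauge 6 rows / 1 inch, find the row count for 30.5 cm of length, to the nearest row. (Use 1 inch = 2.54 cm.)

Finished = 48.5 + 4 = 52.5 cm.
52.5 cm × 1/2.54 = 20.67 inches.
23/4 = 5.75 sts per in; 20.67 × 5.75 = 118.85 sts.
Nearest multiple of 12 → 120.
30.5 cm = 12.01 inches; × 6 = 72.05 → 72 rows.

Cast on 120 stitches; work 72 rows.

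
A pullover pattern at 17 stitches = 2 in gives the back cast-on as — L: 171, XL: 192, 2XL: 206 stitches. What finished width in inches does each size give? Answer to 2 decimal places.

17/2 = 8.5 sts per in.
L: 171 / 8.5 = 20.118 → 20.12 in.
XL: 192 / 8.5 = 22.588 → 22.59 in.
2XL: 206 / 8.5 = 24.235 → 24.24 in.

L 20.12 inches; XL 22.59 inches; 2XL 24.24 inches.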